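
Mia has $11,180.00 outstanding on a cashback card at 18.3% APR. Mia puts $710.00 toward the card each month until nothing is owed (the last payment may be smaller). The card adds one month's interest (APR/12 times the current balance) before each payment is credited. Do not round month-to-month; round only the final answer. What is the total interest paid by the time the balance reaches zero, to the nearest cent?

$1,703.16

Monthly rate r = 18.3%/12 = 1.525% = 0.01525.
Payoff takes n = ⌈−ln(1 − rB₀/P)/ln(1+r)⌉ = ⌈18.144⌉ = 19 payments; the last is $103.16.
Total paid = 18·$710.00 + $103.16 = $12,883.16.
Total interest = total paid − principal = $12,883.16 − $11,180.00 = $1,703.16.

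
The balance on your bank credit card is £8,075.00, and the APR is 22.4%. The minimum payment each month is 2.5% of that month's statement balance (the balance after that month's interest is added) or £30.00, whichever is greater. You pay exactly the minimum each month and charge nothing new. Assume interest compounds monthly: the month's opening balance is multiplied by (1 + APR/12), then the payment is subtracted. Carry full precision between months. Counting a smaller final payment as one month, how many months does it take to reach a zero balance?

354 months

Monthly rate r = 22.4%/12 = 1.86667% = 0.0186667.
While 2.5% of the post-interest balance exceeds £30.00, each month B ← (B·(1+r))·(1 − 0.025), i.e. B shrinks by the factor (1+r)·0.975 = 0.9932.
This holds for months 1–283. Entering month 284 the balance is £1,170.93; 2.5% of the post-interest balance is now below £30.00, so the flat £30.00 minimum applies from here.
From month 284 a fixed £30.00 at rate r clears £1,170.93 in 71 more payments. Total: 283 + 71 = 354 months.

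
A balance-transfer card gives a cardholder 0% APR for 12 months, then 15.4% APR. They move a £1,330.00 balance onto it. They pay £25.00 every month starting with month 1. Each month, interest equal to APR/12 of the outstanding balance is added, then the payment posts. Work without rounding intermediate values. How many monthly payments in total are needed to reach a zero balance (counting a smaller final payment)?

71 months

Promo months 1–12 at r₀ = 0%/12 = 0; months 13+ at r₁ = 15.4%/12 = 0.0128333.
After month 12 (no interest yet): B = £1,330.00 − 12·£25.00 = £1,030.00.
Then at r₁ with £25.00/mo: n₂ = −ln(1 − r₁·B/P)/ln(1+r₁) ≈ 59.00 → 59 more payments.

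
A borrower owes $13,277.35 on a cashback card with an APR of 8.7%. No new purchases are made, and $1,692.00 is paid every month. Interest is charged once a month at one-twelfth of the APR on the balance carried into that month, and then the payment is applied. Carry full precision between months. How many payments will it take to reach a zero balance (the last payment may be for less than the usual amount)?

Monthly rate r = 8.7%/12 = 0.725% = 0.00725.
Recurrence: B ← B·(1+r) − $1,692.00.
Month 1: interest $96.26; balance after payment $11,681.61.
Month 2: interest $84.69; balance after payment $10,074.30.
Closed form: n = −ln(1 − rB₀/P)/ln(1+r) = −ln(0.94311)/ln(1.00725) ≈ 8.108, so the balance reaches zero during payment 9.

9 months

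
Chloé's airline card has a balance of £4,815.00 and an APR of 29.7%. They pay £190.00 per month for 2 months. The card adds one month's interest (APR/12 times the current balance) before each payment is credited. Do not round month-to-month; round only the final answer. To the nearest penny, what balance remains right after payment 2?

Monthly rate r = 29.7%/12 = 2.475% = 0.02475.
Each month: B ← B·(1+r) − £190.00.
Month 1: interest £119.17; balance after payment £4,744.17.
Month 2: interest £117.42; balance after payment £4,671.59.

£4,671.59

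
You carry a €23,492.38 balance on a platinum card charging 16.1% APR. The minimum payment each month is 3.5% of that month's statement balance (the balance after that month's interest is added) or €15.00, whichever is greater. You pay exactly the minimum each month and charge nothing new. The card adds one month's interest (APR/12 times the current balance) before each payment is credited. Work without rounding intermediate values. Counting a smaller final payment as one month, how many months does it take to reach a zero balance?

Monthly rate r = 16.1%/12 = 1.34167% = 0.0134167.
While 3.5% of the post-interest balance exceeds €15.00, each month B ← (B·(1+r))·(1 − 0.035), i.e. B shrinks by the factor (1+r)·0.965 = 0.97795.
This holds for months 1–181. Entering month 182 the balance is €414.96; 3.5% of the post-interest balance is now below €15.00, so the flat €15.00 minimum applies from here.
From month 182 a fixed €15.00 at rate r clears €414.96 in 35 more payments. Total: 181 + 35 = 216 months.

216 months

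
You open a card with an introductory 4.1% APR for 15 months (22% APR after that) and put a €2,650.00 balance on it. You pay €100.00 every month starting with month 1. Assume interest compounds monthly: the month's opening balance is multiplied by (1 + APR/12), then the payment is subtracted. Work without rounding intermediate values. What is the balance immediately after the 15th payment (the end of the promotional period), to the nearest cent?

€1,252.70

Promo months 1–15 at r₀ = 4.1%/12 = 0.00341667; months 16+ at r₁ = 22%/12 = 0.0183333.
After month 15: iterate B ← B·(1+r₀) − €100.00 for 15 months → €1,252.70.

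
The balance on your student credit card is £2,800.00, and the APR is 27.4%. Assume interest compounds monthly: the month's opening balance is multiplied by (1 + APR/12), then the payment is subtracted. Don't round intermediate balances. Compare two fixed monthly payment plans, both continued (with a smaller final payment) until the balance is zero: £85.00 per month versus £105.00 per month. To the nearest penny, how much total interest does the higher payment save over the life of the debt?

£885.81

Monthly rate r = 27.4%/12 = 2.28333% = 0.0228333.
At £85.00/mo: n = ⌈−ln(1 − rB₀/P)/ln(1+r)⌉ = 62 payments (last £67.14); total interest = total paid − £2,800.00 = £2,452.14.
At £105.00/mo: 42 payments (last £61.33); total interest £1,566.33.
Interest saved = £2,452.14 − £1,566.33 = £885.81.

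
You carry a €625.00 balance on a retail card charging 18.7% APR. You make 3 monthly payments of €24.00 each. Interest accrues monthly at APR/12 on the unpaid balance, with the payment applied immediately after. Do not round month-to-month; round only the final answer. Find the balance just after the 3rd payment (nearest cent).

€581.55

Monthly rate r = 18.7%/12 = 1.55833% = 0.0155833.
Each month: B ← B·(1+r) − €24.00.
Month 1: interest €9.74; balance after payment €610.74.
Month 2: interest €9.52; balance after payment €596.26.
Month 3: interest €9.29; balance after payment €581.55.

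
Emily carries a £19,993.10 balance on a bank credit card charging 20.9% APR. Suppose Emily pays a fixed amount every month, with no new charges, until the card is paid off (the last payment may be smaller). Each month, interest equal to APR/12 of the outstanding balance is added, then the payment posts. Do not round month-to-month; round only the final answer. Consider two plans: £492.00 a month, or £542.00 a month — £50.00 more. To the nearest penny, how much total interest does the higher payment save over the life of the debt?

Monthly rate r = 20.9%/12 = 1.74167% = 0.0174167.
At £492.00/mo: n = ⌈−ln(1 − rB₀/P)/ln(1+r)⌉ = 72 payments (last £120.70); total interest = total paid − £19,993.10 = £15,059.60.
At £542.00/mo: 60 payments (last £307.82); total interest £12,292.72.
Interest saved = £15,059.60 − £12,292.72 = £2,766.88.

£2,766.88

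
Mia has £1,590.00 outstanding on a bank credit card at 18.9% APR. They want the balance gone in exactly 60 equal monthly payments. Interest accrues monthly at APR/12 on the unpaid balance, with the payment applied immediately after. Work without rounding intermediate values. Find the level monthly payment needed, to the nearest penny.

£41.16

Monthly rate r = 18.9%/12 = 1.575% = 0.01575.
Level-payment amortization: P = B₀·r / (1 − (1+r)^(−n)) = 1590.00·0.01575 / (1 − 1.01575^(−60)).
Denominator 1 − (1+r)^(−60) = 0.608447375.
P = 25.0425 / 0.608447375 ≈ 41.16.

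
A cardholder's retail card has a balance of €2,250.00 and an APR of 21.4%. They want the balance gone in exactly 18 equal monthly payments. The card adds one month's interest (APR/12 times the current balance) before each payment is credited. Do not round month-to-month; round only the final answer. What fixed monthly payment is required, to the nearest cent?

€147.24

Monthly rate r = 21.4%/12 = 1.78333% = 0.0178333.
Level-payment amortization: P = B₀·r / (1 − (1+r)^(−n)) = 2250.00·0.0178333 / (1 − 1.01783^(−18)).
Denominator 1 − (1+r)^(−18) = 0.272521861.
P = 40.125 / 0.272521861 ≈ 147.24.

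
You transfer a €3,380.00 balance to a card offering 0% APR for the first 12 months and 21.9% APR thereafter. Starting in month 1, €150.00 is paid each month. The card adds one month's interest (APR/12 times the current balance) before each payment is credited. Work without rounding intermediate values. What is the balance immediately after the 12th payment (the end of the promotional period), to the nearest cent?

Promo months 1–12 at r₀ = 0%/12 = 0; months 13+ at r₁ = 21.9%/12 = 0.01825.
After month 12 (no interest yet): B = €3,380.00 − 12·€150.00 = €1,580.00.

€1,580.00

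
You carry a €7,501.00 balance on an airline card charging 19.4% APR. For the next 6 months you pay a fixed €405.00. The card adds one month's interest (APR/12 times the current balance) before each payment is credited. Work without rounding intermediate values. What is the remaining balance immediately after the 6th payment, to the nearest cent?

Monthly rate r = 19.4%/12 = 1.61667% = 0.0161667.
Each month: B ← B·(1+r) − €405.00.
Month 1: interest €121.27; balance after payment €7,217.27.
Month 2: interest €116.68; balance after payment €6,928.95.
Month 3: interest €112.02; balance after payment €6,635.96.
Month 4: interest €107.28; balance after payment €6,338.24.
Month 5: interest €102.47; balance after payment €6,035.71.
Month 6: interest €97.58; balance after payment €5,728.29.

€5,728.29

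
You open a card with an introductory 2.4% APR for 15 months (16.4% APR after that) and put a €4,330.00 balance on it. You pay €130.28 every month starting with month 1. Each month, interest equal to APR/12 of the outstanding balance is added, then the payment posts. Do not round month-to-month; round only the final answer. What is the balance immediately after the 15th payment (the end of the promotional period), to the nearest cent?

€2,479.94

Promo months 1–15 at r₀ = 2.4%/12 = 0.002; months 16+ at r₁ = 16.4%/12 = 0.0136667.
After month 15: iterate B ← B·(1+r₀) − €130.28 for 15 months → €2,479.94.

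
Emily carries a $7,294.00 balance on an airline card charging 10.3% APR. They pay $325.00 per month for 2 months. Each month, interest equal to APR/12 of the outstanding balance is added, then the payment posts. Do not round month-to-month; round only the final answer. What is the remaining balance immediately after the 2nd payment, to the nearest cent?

Monthly rate r = 10.3%/12 = 0.858333% = 0.00858333.
Each month: B ← B·(1+r) − $325.00.
Month 1: interest $62.61; balance after payment $7,031.61.
Month 2: interest $60.35; balance after payment $6,766.96.

$6,766.96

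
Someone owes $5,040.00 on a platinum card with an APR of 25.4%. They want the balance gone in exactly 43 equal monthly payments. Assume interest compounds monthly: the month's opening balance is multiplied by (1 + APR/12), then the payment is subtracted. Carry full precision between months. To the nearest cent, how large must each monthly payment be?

$179.69

Monthly rate r = 25.4%/12 = 2.11667% = 0.0211667.
Level-payment amortization: P = B₀·r / (1 − (1+r)^(−n)) = 5040.00·0.0211667 / (1 − 1.02117^(−43)).
Denominator 1 − (1+r)^(−43) = 0.593701787.
P = 106.68 / 0.593701787 ≈ 179.69.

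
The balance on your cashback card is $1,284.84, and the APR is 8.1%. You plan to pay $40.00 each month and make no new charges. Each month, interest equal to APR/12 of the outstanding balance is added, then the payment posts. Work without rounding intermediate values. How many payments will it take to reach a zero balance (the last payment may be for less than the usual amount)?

37 payments

Monthly rate r = 8.1%/12 = 0.675% = 0.00675.
Recurrence: B ← B·(1+r) − $40.00.
Month 1: interest $8.67; balance after payment $1,253.51.
Month 2: interest $8.46; balance after payment $1,221.97.
Closed form: n = −ln(1 − rB₀/P)/ln(1+r) = −ln(0.78318)/ln(1.00675) ≈ 36.328, so the balance reaches zero during payment 37.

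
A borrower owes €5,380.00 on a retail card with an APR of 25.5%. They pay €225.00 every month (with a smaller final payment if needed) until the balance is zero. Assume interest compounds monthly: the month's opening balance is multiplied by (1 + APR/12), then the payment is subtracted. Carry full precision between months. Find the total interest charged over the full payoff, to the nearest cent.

Monthly rate r = 25.5%/12 = 2.125% = 0.02125.
Payoff takes n = ⌈−ln(1 − rB₀/P)/ln(1+r)⌉ = ⌈33.742⌉ = 34 payments; the last is €167.37.
Total paid = 33·€225.00 + €167.37 = €7,592.37.
Total interest = total paid − principal = €7,592.37 − €5,380.00 = €2,212.37.

€2,212.37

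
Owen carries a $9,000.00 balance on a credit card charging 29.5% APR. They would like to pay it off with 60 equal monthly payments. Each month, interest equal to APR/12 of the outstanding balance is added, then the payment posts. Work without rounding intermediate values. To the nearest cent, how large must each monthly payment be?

$288.42

Monthly rate r = 29.5%/12 = 2.45833% = 0.0245833.
Level-payment amortization: P = B₀·r / (1 − (1+r)^(−n)) = 9000.00·0.0245833 / (1 − 1.02458^(−60)).
Denominator 1 − (1+r)^(−60) = 0.767103598.
P = 221.25 / 0.767103598 ≈ 288.42.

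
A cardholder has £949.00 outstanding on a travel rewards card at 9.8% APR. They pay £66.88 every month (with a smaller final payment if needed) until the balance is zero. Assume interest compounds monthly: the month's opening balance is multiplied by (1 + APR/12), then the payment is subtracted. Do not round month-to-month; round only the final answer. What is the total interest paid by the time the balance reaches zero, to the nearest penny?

Monthly rate r = 9.8%/12 = 0.816667% = 0.00816667.
Payoff takes n = ⌈−ln(1 − rB₀/P)/ln(1+r)⌉ = ⌈15.143⌉ = 16 payments; the last is £9.59.
Total paid = 15·£66.88 + £9.59 = £1,012.79.
Total interest = total paid − principal = £1,012.79 − £949.00 = £63.79.

£63.79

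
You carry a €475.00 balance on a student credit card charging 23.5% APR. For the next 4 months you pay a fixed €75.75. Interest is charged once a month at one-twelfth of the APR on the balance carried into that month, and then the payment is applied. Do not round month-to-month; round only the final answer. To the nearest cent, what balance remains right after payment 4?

Monthly rate r = 23.5%/12 = 1.95833% = 0.0195833.
Each month: B ← B·(1+r) − €75.75.
Month 1: interest €9.30; balance after payment €408.55.
Month 2: interest €8.00; balance after payment €340.80.
Month 3: interest €6.67; balance after payment €271.73.
Month 4: interest €5.32; balance after payment €201.30.

€201.30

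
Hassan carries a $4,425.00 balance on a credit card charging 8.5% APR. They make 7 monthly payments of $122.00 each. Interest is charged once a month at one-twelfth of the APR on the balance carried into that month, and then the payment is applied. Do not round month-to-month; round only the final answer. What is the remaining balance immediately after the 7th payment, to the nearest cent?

Monthly rate r = 8.5%/12 = 0.708333% = 0.00708333.
Each month: B ← B·(1+r) − $122.00.
Month 1: interest $31.34; balance after payment $4,334.34.
Month 2: interest $30.70; balance after payment $4,243.05.
Month 3: interest $30.05; balance after payment $4,151.10.
Month 4: interest $29.40; balance after payment $4,058.50.
Month 5: interest $28.75; balance after payment $3,965.25.
Month 6: interest $28.09; balance after payment $3,871.34.
Month 7: interest $27.42; balance after payment $3,776.76.

$3,776.76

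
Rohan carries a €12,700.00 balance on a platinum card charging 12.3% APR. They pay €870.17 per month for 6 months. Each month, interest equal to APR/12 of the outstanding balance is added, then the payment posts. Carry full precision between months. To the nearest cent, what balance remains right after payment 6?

Monthly rate r = 12.3%/12 = 1.025% = 0.01025.
Each month: B ← B·(1+r) − €870.17.
Month 1: interest €130.18; balance after payment €11,960.00.
Month 2: interest €122.59; balance after payment €11,212.43.
Month 3: interest €114.93; balance after payment €10,457.18.
Month 4: interest €107.19; balance after payment €9,694.20.
Month 5: interest €99.37; balance after payment €8,923.39.
Month 6: interest €91.46; balance after payment €8,144.69.

€8,144.69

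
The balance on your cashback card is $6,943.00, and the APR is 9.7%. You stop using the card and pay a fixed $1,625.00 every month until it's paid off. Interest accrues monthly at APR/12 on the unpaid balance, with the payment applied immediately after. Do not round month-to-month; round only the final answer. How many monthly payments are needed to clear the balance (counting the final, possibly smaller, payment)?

5 months

Monthly rate r = 9.7%/12 = 0.808333% = 0.00808333.
Recurrence: B ← B·(1+r) − $1,625.00.
Month 1: interest $56.12; balance after payment $5,374.12.
Month 2: interest $43.44; balance after payment $3,792.56.
Month 3: interest $30.66; balance after payment $2,198.22.
Month 4: interest $17.77; balance after payment $590.99.
Month 5: interest $4.78; balance after payment $0.00.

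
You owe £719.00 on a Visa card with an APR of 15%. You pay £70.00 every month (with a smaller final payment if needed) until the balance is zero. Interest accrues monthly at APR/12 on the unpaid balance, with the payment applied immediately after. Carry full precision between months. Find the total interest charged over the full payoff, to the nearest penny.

Monthly rate r = 15%/12 = 1.25% = 0.0125.
Payoff takes n = ⌈−ln(1 − rB₀/P)/ln(1+r)⌉ = ⌈11.062⌉ = 12 payments; the last is £4.36.
Total paid = 11·£70.00 + £4.36 = £774.36.
Total interest = total paid − principal = £774.36 − £719.00 = £55.36.

£55.36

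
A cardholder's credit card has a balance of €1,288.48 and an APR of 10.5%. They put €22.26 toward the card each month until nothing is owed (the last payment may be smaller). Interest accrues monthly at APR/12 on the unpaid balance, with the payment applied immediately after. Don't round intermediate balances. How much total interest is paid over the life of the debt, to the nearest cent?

€515.92

Monthly rate r = 10.5%/12 = 0.875% = 0.00875.
Payoff takes n = ⌈−ln(1 − rB₀/P)/ln(1+r)⌉ = ⌈81.060⌉ = 82 payments; the last is €1.34.
Total paid = 81·€22.26 + €1.34 = €1,804.40.
Total interest = total paid − principal = €1,804.40 − €1,288.48 = €515.92.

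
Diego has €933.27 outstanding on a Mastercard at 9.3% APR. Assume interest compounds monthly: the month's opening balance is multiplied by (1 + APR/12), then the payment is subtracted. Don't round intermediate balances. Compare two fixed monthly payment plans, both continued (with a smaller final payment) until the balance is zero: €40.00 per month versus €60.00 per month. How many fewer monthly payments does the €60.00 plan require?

Monthly rate r = 9.3%/12 = 0.775% = 0.00775.
At €40.00/mo: n = ⌈−ln(1 − rB₀/P)/ln(1+r)⌉ = 26 payments (last €33.44); total interest = total paid − €933.27 = €100.17.
At €60.00/mo: 17 payments (last €38.40); total interest €65.13.
Payments saved = 26 − 17 = 9.

9 fewer payments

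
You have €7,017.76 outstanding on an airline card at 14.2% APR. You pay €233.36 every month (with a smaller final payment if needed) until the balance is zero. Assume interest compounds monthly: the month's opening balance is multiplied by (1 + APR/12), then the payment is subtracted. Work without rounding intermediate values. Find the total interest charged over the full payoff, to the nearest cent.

€1,707.66

Monthly rate r = 14.2%/12 = 1.18333% = 0.0118333.
Payoff takes n = ⌈−ln(1 − rB₀/P)/ln(1+r)⌉ = ⌈37.389⌉ = 38 payments; the last is €91.10.
Total paid = 37·€233.36 + €91.10 = €8,725.42.
Total interest = total paid − principal = €8,725.42 − €7,017.76 = €1,707.66.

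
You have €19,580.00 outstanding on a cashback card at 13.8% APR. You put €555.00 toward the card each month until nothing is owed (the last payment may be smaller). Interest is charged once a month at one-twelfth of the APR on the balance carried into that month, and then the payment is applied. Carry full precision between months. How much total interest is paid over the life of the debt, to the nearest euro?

Monthly rate r = 13.8%/12 = 1.15% = 0.0115.
Payoff takes n = ⌈−ln(1 − rB₀/P)/ln(1+r)⌉ = ⌈45.511⌉ = 46 payments; the last is €284.44.
Total paid = 45·€555.00 + €284.44 = €25,259.44.
Total interest = total paid − principal = €25,259.44 − €19,580.00 = €5,679.44.

€5,679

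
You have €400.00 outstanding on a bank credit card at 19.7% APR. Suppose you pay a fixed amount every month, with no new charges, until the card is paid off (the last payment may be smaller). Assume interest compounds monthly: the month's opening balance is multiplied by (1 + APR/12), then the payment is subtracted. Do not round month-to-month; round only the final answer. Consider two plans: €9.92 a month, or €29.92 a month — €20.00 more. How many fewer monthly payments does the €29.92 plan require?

51 fewer payments

Monthly rate r = 19.7%/12 = 1.64167% = 0.0164167.
At €9.92/mo: n = ⌈−ln(1 − rB₀/P)/ln(1+r)⌉ = 67 payments (last €6.05); total interest = total paid − €400.00 = €260.77.
At €29.92/mo: 16 payments (last €6.54); total interest €55.34.
Payments saved = 67 − 16 = 51.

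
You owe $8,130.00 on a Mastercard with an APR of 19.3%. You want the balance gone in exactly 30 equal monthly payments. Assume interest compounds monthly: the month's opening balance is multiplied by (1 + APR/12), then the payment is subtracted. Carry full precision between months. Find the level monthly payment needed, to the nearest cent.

Monthly rate r = 19.3%/12 = 1.60833% = 0.0160833.
Level-payment amortization: P = B₀·r / (1 − (1+r)^(−n)) = 8130.00·0.0160833 / (1 − 1.01608^(−30)).
Denominator 1 − (1+r)^(−30) = 0.380387505.
P = 130.758 / 0.380387505 ≈ 343.75.

$343.75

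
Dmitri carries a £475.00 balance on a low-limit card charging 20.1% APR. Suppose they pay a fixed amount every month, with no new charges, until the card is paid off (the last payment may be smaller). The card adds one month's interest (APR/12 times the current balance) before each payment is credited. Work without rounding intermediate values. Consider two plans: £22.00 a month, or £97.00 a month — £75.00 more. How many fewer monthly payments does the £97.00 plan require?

Monthly rate r = 20.1%/12 = 1.675% = 0.01675.
At £22.00/mo: n = ⌈−ln(1 − rB₀/P)/ln(1+r)⌉ = 28 payments (last £0.48); total interest = total paid − £475.00 = £119.48.
At £97.00/mo: 6 payments (last £14.86); total interest £24.86.
Payments saved = 28 − 6 = 22.

22 fewer payments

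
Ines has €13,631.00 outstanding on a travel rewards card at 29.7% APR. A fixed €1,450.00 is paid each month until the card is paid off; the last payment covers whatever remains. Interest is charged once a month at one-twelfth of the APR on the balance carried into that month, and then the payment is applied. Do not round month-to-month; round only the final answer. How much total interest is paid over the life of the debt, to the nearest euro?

Monthly rate r = 29.7%/12 = 2.475% = 0.02475.
Payoff takes n = ⌈−ln(1 − rB₀/P)/ln(1+r)⌉ = ⌈10.832⌉ = 11 payments; the last is €1,209.25.
Total paid = 10·€1,450.00 + €1,209.25 = €15,709.25.
Total interest = total paid − principal = €15,709.25 − €13,631.00 = €2,078.25.

€2,078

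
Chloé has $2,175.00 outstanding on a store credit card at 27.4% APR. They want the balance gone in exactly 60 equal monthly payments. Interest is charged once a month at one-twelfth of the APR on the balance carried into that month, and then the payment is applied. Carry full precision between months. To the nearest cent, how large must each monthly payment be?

Monthly rate r = 27.4%/12 = 2.28333% = 0.0228333.
Level-payment amortization: P = B₀·r / (1 − (1+r)^(−n)) = 2175.00·0.0228333 / (1 − 1.02283^(−60)).
Denominator 1 − (1+r)^(−60) = 0.741947764.
P = 49.6625 / 0.741947764 ≈ 66.94.

$66.94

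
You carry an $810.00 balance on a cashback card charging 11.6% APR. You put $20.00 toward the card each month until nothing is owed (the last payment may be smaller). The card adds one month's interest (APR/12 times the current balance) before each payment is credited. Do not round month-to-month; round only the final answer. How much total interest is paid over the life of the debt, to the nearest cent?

$222.76

Monthly rate r = 11.6%/12 = 0.966667% = 0.00966667.
Payoff takes n = ⌈−ln(1 − rB₀/P)/ln(1+r)⌉ = ⌈51.637⌉ = 52 payments; the last is $12.76.
Total paid = 51·$20.00 + $12.76 = $1,032.76.
Total interest = total paid − principal = $1,032.76 − $810.00 = $222.76.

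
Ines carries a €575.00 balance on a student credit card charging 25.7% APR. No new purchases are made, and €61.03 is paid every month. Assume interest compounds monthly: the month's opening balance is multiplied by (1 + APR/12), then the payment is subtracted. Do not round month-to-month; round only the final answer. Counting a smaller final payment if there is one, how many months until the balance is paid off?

11 payments

Monthly rate r = 25.7%/12 = 2.14167% = 0.0214167.
Recurrence: B ← B·(1+r) − €61.03.
Month 1: interest €12.31; balance after payment €526.28.
Month 2: interest €11.27; balance after payment €476.53.
Closed form: n = −ln(1 − rB₀/P)/ln(1+r) = −ln(0.79822)/ln(1.02142) ≈ 10.635, so the balance reaches zero during payment 11.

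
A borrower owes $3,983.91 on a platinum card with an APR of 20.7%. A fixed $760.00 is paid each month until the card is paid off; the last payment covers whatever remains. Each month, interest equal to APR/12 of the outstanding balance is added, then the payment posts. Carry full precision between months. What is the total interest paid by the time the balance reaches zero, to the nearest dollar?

Monthly rate r = 20.7%/12 = 1.725% = 0.01725.
Payoff takes n = ⌈−ln(1 − rB₀/P)/ln(1+r)⌉ = ⌈5.542⌉ = 6 payments; the last is $413.21.
Total paid = 5·$760.00 + $413.21 = $4,213.21.
Total interest = total paid − principal = $4,213.21 − $3,983.91 = $229.30.

$229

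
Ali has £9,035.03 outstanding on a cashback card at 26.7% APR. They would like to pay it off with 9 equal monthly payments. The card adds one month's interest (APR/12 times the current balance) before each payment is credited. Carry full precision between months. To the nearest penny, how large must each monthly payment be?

Monthly rate r = 26.7%/12 = 2.225% = 0.02225.
Level-payment amortization: P = B₀·r / (1 − (1+r)^(−n)) = 9035.03·0.02225 / (1 − 1.02225^(−9)).
Denominator 1 − (1+r)^(−9) = 0.179675038.
P = 201.029 / 0.179675038 ≈ 1118.85.

£1,118.85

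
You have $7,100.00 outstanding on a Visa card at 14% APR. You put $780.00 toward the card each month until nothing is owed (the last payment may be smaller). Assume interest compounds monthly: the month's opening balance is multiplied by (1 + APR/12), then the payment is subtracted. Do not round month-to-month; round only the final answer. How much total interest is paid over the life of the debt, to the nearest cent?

Monthly rate r = 14%/12 = 1.16667% = 0.0116667.
Payoff takes n = ⌈−ln(1 − rB₀/P)/ln(1+r)⌉ = ⌈9.679⌉ = 10 payments; the last is $530.70.
Total paid = 9·$780.00 + $530.70 = $7,550.70.
Total interest = total paid − principal = $7,550.70 − $7,100.00 = $450.70.

$450.70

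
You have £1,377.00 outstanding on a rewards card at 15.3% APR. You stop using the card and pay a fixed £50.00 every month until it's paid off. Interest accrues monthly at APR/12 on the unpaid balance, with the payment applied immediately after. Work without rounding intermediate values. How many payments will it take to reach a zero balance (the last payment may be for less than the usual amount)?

35 payments

Monthly rate r = 15.3%/12 = 1.275% = 0.01275.
Recurrence: B ← B·(1+r) − £50.00.
Month 1: interest £17.56; balance after payment £1,344.56.
Month 2: interest £17.14; balance after payment £1,311.70.
Closed form: n = −ln(1 − rB₀/P)/ln(1+r) = −ln(0.64887)/ln(1.01275) ≈ 34.140, so the balance reaches zero during payment 35.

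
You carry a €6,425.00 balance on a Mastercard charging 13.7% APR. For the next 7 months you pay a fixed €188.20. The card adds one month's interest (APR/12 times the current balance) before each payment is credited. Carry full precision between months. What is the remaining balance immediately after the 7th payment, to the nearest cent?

Monthly rate r = 13.7%/12 = 1.14167% = 0.0114167.
Each month: B ← B·(1+r) − €188.20.
Month 1: interest €73.35; balance after payment €6,310.15.
Month 2: interest €72.04; balance after payment €6,193.99.
Month 3: interest €70.71; balance after payment €6,076.51.
Month 4: interest €69.37; balance after payment €5,957.68.
Month 5: interest €68.02; balance after payment €5,837.50.
Month 6: interest €66.64; balance after payment €5,715.94.
Month 7: interest €65.26; balance after payment €5,593.00.

€5,593.00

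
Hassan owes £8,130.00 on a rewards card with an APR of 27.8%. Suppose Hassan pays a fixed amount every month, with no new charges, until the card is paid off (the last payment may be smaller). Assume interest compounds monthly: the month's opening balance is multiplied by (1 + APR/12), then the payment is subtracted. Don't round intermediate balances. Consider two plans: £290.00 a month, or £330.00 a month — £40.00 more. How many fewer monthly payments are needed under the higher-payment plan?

Monthly rate r = 27.8%/12 = 2.31667% = 0.0231667.
At £290.00/mo: n = ⌈−ln(1 − rB₀/P)/ln(1+r)⌉ = 46 payments (last £224.56); total interest = total paid − £8,130.00 = £5,144.56.
At £330.00/mo: 37 payments (last £305.90); total interest £4,055.90.
Payments saved = 46 − 37 = 9.

9 fewer payments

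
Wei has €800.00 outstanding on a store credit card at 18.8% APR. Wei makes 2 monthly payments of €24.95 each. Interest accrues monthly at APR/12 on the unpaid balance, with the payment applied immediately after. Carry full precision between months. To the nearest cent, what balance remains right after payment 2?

Monthly rate r = 18.8%/12 = 1.56667% = 0.0156667.
Each month: B ← B·(1+r) − €24.95.
Month 1: interest €12.53; balance after payment €787.58.
Month 2: interest €12.34; balance after payment €774.97.

€774.97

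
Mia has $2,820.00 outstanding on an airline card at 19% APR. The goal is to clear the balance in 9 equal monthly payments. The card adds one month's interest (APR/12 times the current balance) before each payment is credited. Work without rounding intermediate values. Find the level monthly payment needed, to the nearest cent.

Monthly rate r = 19%/12 = 1.58333% = 0.0158333.
Level-payment amortization: P = B₀·r / (1 − (1+r)^(−n)) = 2820.00·0.0158333 / (1 − 1.01583^(−9)).
Denominator 1 − (1+r)^(−9) = 0.131843815.
P = 44.65 / 0.131843815 ≈ 338.66.

$338.66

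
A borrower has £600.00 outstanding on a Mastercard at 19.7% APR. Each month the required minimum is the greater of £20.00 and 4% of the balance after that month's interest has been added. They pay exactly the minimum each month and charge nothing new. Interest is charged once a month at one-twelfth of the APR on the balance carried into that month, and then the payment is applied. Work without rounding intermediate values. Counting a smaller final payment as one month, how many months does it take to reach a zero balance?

40 months

Monthly rate r = 19.7%/12 = 1.64167% = 0.0164167.
While 4% of the post-interest balance exceeds £20.00, each month B ← (B·(1+r))·(1 − 0.04), i.e. B shrinks by the factor (1+r)·0.96 = 0.97576.
This holds for months 1–9. Entering month 10 the balance is £481.10; 4% of the post-interest balance is now below £20.00, so the flat £20.00 minimum applies from here.
From month 10 a fixed £20.00 at rate r clears £481.10 in 31 more payments. Total: 9 + 31 = 40 months.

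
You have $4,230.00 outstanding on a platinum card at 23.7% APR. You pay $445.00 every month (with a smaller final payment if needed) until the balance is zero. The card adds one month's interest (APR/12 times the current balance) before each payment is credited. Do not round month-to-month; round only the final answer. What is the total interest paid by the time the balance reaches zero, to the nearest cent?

$502.13

Monthly rate r = 23.7%/12 = 1.975% = 0.01975.
Payoff takes n = ⌈−ln(1 − rB₀/P)/ln(1+r)⌉ = ⌈10.632⌉ = 11 payments; the last is $282.13.
Total paid = 10·$445.00 + $282.13 = $4,732.13.
Total interest = total paid − principal = $4,732.13 − $4,230.00 = $502.13.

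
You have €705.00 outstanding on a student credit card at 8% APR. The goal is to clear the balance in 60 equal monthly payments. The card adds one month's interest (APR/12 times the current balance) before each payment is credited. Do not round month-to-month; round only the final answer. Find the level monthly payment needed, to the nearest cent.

Monthly rate r = 8%/12 = 0.666667% = 0.00666667.
Level-payment amortization: P = B₀·r / (1 − (1+r)^(−n)) = 705.00·0.00666667 / (1 − 1.00667^(−60)).
Denominator 1 − (1+r)^(−60) = 0.328789556.
P = 4.7 / 0.328789556 ≈ 14.29.

€14.29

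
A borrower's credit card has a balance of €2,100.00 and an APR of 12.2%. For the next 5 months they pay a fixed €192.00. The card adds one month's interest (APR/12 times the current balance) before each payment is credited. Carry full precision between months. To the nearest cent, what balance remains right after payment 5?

Monthly rate r = 12.2%/12 = 1.01667% = 0.0101667.
Each month: B ← B·(1+r) − €192.00.
Month 1: interest €21.35; balance after payment €1,929.35.
Month 2: interest €19.62; balance after payment €1,756.97.
Month 3: interest €17.86; balance after payment €1,582.83.
Month 4: interest €16.09; balance after payment €1,406.92.
Month 5: interest €14.30; balance after payment €1,229.22.

€1,229.22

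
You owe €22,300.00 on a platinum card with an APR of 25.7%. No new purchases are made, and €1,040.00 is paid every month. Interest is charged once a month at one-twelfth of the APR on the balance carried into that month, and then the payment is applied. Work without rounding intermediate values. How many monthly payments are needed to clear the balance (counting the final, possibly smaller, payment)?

Monthly rate r = 25.7%/12 = 2.14167% = 0.0214167.
Recurrence: B ← B·(1+r) − €1,040.00.
Month 1: interest €477.59; balance after payment €21,737.59.
Month 2: interest €465.55; balance after payment €21,163.14.
Closed form: n = −ln(1 − rB₀/P)/ln(1+r) = −ln(0.54078)/ln(1.02142) ≈ 29.010, so the balance reaches zero during payment 30.

30 payments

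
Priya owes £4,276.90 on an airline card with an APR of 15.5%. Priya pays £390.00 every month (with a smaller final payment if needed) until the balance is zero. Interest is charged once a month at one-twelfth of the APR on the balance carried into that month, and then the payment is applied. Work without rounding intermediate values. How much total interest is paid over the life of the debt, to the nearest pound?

£365

Monthly rate r = 15.5%/12 = 1.29167% = 0.0129167.
Payoff takes n = ⌈−ln(1 − rB₀/P)/ln(1+r)⌉ = ⌈11.901⌉ = 12 payments; the last is £351.79.
Total paid = 11·£390.00 + £351.79 = £4,641.79.
Total interest = total paid − principal = £4,641.79 − £4,276.90 = £364.89.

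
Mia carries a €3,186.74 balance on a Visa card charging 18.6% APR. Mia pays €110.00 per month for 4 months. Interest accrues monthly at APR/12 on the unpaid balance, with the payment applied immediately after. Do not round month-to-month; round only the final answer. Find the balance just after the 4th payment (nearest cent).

Monthly rate r = 18.6%/12 = 1.55% = 0.0155.
Each month: B ← B·(1+r) − €110.00.
Month 1: interest €49.39; balance after payment €3,126.13.
Month 2: interest €48.46; balance after payment €3,064.59.
Month 3: interest €47.50; balance after payment €3,002.09.
Month 4: interest €46.53; balance after payment €2,938.62.

€2,938.62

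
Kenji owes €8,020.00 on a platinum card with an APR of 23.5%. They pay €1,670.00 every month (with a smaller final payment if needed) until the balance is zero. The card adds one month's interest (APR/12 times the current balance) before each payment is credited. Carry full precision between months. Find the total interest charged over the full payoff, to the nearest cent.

€486.15

Monthly rate r = 23.5%/12 = 1.95833% = 0.0195833.
Payoff takes n = ⌈−ln(1 − rB₀/P)/ln(1+r)⌉ = ⌈5.093⌉ = 6 payments; the last is €156.15.
Total paid = 5·€1,670.00 + €156.15 = €8,506.15.
Total interest = total paid − principal = €8,506.15 − €8,020.00 = €486.15.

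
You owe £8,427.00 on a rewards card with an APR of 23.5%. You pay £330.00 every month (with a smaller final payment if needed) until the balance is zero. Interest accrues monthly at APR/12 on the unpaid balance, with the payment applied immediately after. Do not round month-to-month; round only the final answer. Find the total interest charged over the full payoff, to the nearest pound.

£3,371

Monthly rate r = 23.5%/12 = 1.95833% = 0.0195833.
Payoff takes n = ⌈−ln(1 − rB₀/P)/ln(1+r)⌉ = ⌈35.749⌉ = 36 payments; the last is £247.83.
Total paid = 35·£330.00 + £247.83 = £11,797.83.
Total interest = total paid − principal = £11,797.83 − £8,427.00 = £3,370.83.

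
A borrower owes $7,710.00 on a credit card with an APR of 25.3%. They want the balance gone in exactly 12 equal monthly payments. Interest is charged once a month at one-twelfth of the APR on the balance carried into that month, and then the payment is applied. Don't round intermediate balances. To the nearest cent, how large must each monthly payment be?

Monthly rate r = 25.3%/12 = 2.10833% = 0.0210833.
Level-payment amortization: P = B₀·r / (1 − (1+r)^(−n)) = 7710.00·0.0210833 / (1 − 1.02108^(−12)).
Denominator 1 − (1+r)^(−12) = 0.221487213.
P = 162.552 / 0.221487213 ≈ 733.91.

$733.91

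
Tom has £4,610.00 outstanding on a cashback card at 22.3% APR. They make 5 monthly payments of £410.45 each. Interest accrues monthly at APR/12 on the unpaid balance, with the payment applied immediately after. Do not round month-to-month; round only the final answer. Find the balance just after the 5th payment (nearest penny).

Monthly rate r = 22.3%/12 = 1.85833% = 0.0185833.
Each month: B ← B·(1+r) − £410.45.
Month 1: interest £85.67; balance after payment £4,285.22.
Month 2: interest £79.63; balance after payment £3,954.40.
Month 3: interest £73.49; balance after payment £3,617.44.
Month 4: interest £67.22; balance after payment £3,274.21.
Month 5: interest £60.85; balance after payment £2,924.61.

£2,924.61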